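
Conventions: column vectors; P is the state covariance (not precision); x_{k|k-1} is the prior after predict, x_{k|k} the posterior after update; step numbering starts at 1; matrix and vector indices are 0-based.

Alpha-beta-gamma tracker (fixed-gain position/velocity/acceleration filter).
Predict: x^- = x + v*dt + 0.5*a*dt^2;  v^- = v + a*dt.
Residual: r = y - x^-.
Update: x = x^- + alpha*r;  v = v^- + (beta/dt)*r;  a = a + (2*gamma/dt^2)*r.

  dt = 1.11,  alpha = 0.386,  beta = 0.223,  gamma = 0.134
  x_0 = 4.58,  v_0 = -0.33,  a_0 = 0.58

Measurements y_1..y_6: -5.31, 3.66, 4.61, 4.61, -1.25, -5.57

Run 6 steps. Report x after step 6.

step 1: x_pred=4.5710  r=-9.8810  x^+=0.7569  v^+=-1.6713  a^+=-1.5693
step 2: x_pred=-2.0650  r=5.7250  x^+=0.1449  v^+=-2.2630  a^+=-0.3240
step 3: x_pred=-2.5667  r=7.1767  x^+=0.2035  v^+=-1.1809  a^+=1.2370
step 4: x_pred=-0.3452  r=4.9552  x^+=1.5675  v^+=1.1877  a^+=2.3149
step 5: x_pred=4.3120  r=-5.5620  x^+=2.1650  v^+=2.6398  a^+=1.1051
step 6: x_pred=5.7760  r=-11.3460  x^+=1.3965  v^+=1.5870  a^+=-1.3629

x_post = 1.3965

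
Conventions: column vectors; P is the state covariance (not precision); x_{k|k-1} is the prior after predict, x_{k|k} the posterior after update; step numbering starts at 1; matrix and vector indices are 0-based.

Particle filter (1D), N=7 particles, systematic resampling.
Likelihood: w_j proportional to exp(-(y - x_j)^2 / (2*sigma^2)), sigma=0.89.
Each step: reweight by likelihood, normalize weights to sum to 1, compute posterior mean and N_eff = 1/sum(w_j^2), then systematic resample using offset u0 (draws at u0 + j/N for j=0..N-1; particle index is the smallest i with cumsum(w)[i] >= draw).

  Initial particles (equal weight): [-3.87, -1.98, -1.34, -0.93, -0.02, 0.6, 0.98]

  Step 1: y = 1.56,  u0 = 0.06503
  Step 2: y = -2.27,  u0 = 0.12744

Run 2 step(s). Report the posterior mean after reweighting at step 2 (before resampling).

step 1: w=[0.0000, 0.0002, 0.0031, 0.0125, 0.1293, 0.3494, 0.5055]  mean=0.6862  Neff=2.5349  idx=[4, 5, 5, 5, 6, 6, 6]
step 2: w=[0.6677, 0.0900, 0.0900, 0.0900, 0.0207, 0.0207, 0.0207]  mean=0.2097  Neff=2.1212  idx=[0, 0, 0, 0, 1, 2, 6]

post_mean = 0.2097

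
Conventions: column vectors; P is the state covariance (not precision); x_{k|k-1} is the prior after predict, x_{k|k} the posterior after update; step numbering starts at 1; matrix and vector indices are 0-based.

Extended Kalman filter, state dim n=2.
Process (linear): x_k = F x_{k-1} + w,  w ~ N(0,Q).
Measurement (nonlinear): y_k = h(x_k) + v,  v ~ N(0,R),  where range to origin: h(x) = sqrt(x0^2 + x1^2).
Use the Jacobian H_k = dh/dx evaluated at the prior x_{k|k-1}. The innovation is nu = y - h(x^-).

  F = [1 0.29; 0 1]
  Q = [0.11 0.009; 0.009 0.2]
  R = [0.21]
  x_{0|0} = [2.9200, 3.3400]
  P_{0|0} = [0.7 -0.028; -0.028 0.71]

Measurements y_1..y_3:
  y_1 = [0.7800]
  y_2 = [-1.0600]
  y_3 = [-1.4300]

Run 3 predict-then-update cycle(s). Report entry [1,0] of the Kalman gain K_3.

step 1: x^-=[3.8886, 3.3400]  P^-=[0.8535 0.1869; 0.1869 0.9100]  H_jac=[0.7586 0.6516]  S=[1.2722]  K=[0.6046; 0.5775]  nu=[-4.3461]  x^+=[1.2609, 0.8301]  P^+=[0.3884 -0.2573; -0.2573 0.4857]
step 2: x^-=[1.5016, 0.8301]  P^-=[0.3900 -0.1075; -0.1075 0.6857]  H_jac=[0.8752 0.4838]  S=[0.5782]  K=[0.5004; 0.4111]  nu=[-2.7758]  x^+=[0.1127, -0.3110]  P^+=[0.2452 -0.2264; -0.2264 0.5880]
step 3: x^-=[0.0225, -0.3110]  P^-=[0.2734 -0.0469; -0.0469 0.7880]  H_jac=[0.0721 -0.9974]  S=[1.0020]  K=[0.0664; -0.7877]  nu=[-1.7419]  x^+=[-0.0931, 1.0610]  P^+=[0.2690 0.0055; 0.0055 0.1662]

K[1,0] = -0.7877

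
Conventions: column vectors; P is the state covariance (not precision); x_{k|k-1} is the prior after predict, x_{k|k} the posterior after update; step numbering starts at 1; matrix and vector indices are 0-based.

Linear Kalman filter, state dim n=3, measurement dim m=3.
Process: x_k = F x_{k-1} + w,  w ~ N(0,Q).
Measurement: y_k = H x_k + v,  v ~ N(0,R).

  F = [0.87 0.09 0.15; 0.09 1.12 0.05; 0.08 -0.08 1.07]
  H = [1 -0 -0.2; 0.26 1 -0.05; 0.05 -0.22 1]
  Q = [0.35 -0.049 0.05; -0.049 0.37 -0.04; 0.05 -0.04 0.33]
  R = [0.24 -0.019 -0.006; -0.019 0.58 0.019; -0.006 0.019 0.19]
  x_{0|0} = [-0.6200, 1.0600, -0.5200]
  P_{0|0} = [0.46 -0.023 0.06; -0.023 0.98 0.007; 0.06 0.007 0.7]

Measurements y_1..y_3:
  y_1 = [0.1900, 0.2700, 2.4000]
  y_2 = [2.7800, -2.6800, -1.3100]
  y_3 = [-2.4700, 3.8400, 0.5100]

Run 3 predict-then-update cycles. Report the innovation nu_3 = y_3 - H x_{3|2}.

innov = [-3.7232, 4.8926, 0.5849]

step 1: x^-=[-0.5220, 1.1054, -0.6908]  P^-=[0.7341 0.0731 0.2459; 0.0731 1.6015 -0.0746; 0.2459 -0.0746 1.1500]  S=[0.9217 0.2463 0.0248; 0.2463 2.2730 -0.3939; 0.0248 -0.3939 1.4752]  K=[0.7208 0.0648 0.1859; -0.0910 0.7077 -0.0964; -0.0366 0.1180 0.8312]  nu=[0.5738, -0.7342, 3.3601]  x^+=[0.4686, 0.2096, 1.9943]  P^+=[0.1746 -0.0170 0.0198; -0.0170 0.4192 0.0887; 0.0198 0.0887 0.1789]
step 2: x^-=[0.7257, 0.3766, 2.1547]  P^-=[0.4945 0.0080 0.1150; 0.0080 0.9044 0.0399; 0.1150 0.0399 0.5271]  S=[0.7095 0.1032 0.0272; 0.1032 1.5164 -0.1300; 0.0272 -0.1300 0.7559]  K=[0.6498 0.0566 0.1689; -0.0821 0.5931 -0.1050; -0.0269 0.0913 0.7100]  nu=[2.4853, -3.1376, -3.4181]  x^+=[1.5856, -1.3294, -0.6257]  P^+=[0.1574 -0.0164 0.0178; -0.0164 0.3513 0.0699; 0.0178 0.0699 0.1513]
step 3: x^-=[1.1660, -1.3776, -0.4362]  P^-=[0.4794 -0.0031 0.1064; -0.0031 0.8170 0.0217; 0.1064 0.0217 0.4978]  S=[0.6967 0.0923 0.0254; 0.0923 1.4241 -0.1300; 0.0254 -0.1300 0.7297]  K=[0.6441 0.0551 0.1670; -0.0818 0.5674 -0.1129; -0.0266 0.0827 0.6986]  nu=[-3.7232, 4.8926, 0.5849]  x^+=[-0.8649, 1.6368, 0.4760]  P^+=[0.1560 -0.0168 0.0174; -0.0168 0.3361 0.0646; 0.0174 0.0646 0.1478]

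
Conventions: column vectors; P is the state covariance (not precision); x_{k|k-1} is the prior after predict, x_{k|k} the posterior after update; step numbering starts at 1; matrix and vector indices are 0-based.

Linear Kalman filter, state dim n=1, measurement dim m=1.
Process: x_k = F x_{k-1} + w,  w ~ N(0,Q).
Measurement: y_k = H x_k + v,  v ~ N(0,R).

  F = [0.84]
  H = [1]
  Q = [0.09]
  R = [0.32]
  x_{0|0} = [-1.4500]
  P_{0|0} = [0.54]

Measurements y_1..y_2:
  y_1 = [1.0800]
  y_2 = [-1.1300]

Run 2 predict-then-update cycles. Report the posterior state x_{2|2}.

step 1: x^-=[-1.2180]  P^-=[0.4710]  S=[0.7910]  K=[0.5955]  nu=[2.2980]  x^+=[0.1504]  P^+=[0.1905]
step 2: x^-=[0.1263]  P^-=[0.2245]  S=[0.5445]  K=[0.4123]  nu=[-1.2563]  x^+=[-0.3916]  P^+=[0.1319]

x_post = [-0.3916]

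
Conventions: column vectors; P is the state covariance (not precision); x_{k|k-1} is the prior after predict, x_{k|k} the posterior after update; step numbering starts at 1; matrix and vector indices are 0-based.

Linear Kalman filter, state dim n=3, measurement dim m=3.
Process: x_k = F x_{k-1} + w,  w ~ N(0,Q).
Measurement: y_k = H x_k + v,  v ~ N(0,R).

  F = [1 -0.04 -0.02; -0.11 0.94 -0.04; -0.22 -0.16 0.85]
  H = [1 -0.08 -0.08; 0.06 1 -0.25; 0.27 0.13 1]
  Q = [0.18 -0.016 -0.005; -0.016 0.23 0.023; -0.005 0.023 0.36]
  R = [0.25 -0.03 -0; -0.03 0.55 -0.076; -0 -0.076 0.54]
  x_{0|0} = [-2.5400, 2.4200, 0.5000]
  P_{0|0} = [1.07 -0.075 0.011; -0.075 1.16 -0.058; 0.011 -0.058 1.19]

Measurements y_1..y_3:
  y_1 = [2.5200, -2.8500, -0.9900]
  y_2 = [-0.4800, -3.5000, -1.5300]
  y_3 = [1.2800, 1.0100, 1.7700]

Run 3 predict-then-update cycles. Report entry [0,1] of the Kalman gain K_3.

K[0,1] = 0.0249

step 1: x^-=[-2.6468, 2.5342, 0.5966]  P^-=[1.2578 -0.2466 -0.2307; -0.2466 1.2898 -0.1995; -0.2307 -0.1995 1.3076]  S=[1.5982 -0.2062 -0.0128; -0.2062 2.0031 -0.4746; -0.0128 -0.4746 1.7674]  K=[0.8168 0.0418 0.0606; -0.1203 0.6788 0.1258; -0.2123 -0.1372 0.6516]  nu=[5.4173, -5.0762, -1.2014]  x^+=[1.4927, -1.7143, -0.6399]  P^+=[0.1994 -0.0234 -0.0212; -0.0234 0.3627 -0.0245; -0.0212 -0.0245 0.3712]
step 2: x^-=[1.5741, -1.7500, -0.5981]  P^-=[0.3828 -0.0721 -0.0667; -0.0721 0.5600 -0.0529; -0.0667 -0.0529 0.6601]  S=[0.6621 -0.0902 -0.0236; -0.0902 1.1724 -0.2327; -0.0236 -0.2327 1.1826]  K=[0.5999 0.0265 0.0402; -0.0991 0.4967 0.0961; -0.1695 -0.1003 0.5140]  nu=[-2.2419, -1.9939, -1.1294]  x^+=[0.1309, -2.6268, -0.5987]  P^+=[0.1462 -0.0196 -0.0172; -0.0196 0.2662 -0.0152; -0.0172 -0.0152 0.2918]
step 3: x^-=[0.2480, -2.4596, -0.1174]  P^-=[0.3290 -0.0594 -0.0517; -0.0594 0.4725 -0.0305; -0.0517 -0.0305 0.5939]  S=[0.6032 -0.0803 -0.0179; -0.0803 1.0705 -0.2033; -0.0179 -0.2033 1.1259]  K=[0.5646 0.0249 0.0396; -0.0936 0.4560 0.0941; -0.1576 -0.0882 0.4932]  nu=[0.8259, 3.4254, 2.1402]  x^+=[0.8842, -0.7734, 0.5057]  P^+=[0.1377 -0.0184 -0.0153; -0.0184 0.2449 -0.0107; -0.0153 -0.0107 0.2785]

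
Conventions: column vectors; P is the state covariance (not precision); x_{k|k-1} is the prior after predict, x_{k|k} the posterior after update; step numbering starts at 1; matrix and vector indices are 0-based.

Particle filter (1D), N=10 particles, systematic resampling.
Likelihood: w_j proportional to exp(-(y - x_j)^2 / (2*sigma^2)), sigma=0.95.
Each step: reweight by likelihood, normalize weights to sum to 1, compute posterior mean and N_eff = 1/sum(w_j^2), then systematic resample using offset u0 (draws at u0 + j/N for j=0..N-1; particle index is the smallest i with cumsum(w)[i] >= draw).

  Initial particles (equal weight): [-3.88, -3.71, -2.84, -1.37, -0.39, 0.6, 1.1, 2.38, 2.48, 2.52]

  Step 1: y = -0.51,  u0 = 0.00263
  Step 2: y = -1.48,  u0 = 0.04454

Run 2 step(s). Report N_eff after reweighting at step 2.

N_eff = 6.6980

step 1: w=[0.0007, 0.0014, 0.0199, 0.2680, 0.4005, 0.2040, 0.0960, 0.0039, 0.0029, 0.0025]  mean=-0.3373  Neff=3.5267  idx=[2, 3, 3, 4, 4, 4, 4, 5, 5, 6]
step 2: w=[0.0776, 0.2148, 0.2148, 0.1120, 0.1120, 0.1120, 0.1120, 0.0197, 0.0197, 0.0054]  mean=-0.9542  Neff=6.6980  idx=[0, 1, 1, 2, 2, 3, 4, 5, 6, 6]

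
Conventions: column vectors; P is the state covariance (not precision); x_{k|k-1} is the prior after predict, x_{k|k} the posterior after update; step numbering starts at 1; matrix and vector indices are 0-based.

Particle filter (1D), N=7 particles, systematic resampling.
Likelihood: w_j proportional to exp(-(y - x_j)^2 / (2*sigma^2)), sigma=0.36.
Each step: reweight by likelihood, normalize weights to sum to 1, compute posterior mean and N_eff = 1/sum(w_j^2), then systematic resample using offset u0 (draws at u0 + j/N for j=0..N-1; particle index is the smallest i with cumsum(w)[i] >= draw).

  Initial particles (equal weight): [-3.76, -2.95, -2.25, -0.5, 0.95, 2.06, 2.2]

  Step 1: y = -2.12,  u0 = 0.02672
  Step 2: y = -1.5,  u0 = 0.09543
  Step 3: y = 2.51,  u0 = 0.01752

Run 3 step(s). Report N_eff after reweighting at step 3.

N_eff = 7.0000

step 1: w=[0.0000, 0.0696, 0.9303, 0.0000, 0.0000, 0.0000, 0.0000]  mean=-2.2987  Neff=1.1490  idx=[1, 2, 2, 2, 2, 2, 2]
step 2: w=[0.0004, 0.1666, 0.1666, 0.1666, 0.1666, 0.1666, 0.1666]  mean=-2.2503  Neff=6.0053  idx=[1, 2, 3, 4, 5, 5, 6]
step 3: w=[0.1429, 0.1429, 0.1429, 0.1429, 0.1429, 0.1429, 0.1429]  mean=-2.2500  Neff=7.0000  idx=[0, 1, 2, 3, 4, 5, 6]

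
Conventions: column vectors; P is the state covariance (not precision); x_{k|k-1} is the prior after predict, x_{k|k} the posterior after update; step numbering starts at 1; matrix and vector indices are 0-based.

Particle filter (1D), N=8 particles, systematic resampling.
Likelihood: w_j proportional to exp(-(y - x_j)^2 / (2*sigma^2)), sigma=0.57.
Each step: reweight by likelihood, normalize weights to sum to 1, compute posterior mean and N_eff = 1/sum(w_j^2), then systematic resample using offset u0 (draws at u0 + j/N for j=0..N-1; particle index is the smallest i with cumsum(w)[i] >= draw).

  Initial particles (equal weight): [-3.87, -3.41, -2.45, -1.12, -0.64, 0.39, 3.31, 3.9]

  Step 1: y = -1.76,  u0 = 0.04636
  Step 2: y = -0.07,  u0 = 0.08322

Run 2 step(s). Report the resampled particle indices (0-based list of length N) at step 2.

resampled_idx = [4, 5, 6, 6, 7, 7, 7, 7]

step 1: w=[0.0009, 0.0129, 0.4090, 0.4531, 0.1235, 0.0007, 0.0000, 0.0000]  mean=-1.6356  Neff=2.5777  idx=[2, 2, 2, 2, 3, 3, 3, 4]
step 2: w=[0.0001, 0.0001, 0.0001, 0.0001, 0.1584, 0.1584, 0.1584, 0.5242]  mean=-0.8691  Neff=2.8566  idx=[4, 5, 6, 6, 7, 7, 7, 7]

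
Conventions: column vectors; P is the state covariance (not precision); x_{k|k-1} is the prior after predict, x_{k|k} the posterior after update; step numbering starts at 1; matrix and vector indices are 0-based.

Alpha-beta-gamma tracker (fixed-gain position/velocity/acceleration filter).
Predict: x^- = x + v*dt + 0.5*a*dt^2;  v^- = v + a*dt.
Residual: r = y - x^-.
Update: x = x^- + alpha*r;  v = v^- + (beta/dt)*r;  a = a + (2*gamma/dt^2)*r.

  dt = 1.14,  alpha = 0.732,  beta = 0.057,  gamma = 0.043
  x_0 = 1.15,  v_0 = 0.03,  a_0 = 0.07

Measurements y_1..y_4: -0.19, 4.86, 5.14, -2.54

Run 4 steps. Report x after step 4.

step 1: x_pred=1.2297  r=-1.4197  x^+=0.1905  v^+=0.0388  a^+=-0.0239
step 2: x_pred=0.2192  r=4.6408  x^+=3.6163  v^+=0.2436  a^+=0.2832
step 3: x_pred=4.0779  r=1.0621  x^+=4.8554  v^+=0.6195  a^+=0.3534
step 4: x_pred=5.7912  r=-8.3312  x^+=-0.3072  v^+=0.6058  a^+=-0.1979

x_post = -0.3072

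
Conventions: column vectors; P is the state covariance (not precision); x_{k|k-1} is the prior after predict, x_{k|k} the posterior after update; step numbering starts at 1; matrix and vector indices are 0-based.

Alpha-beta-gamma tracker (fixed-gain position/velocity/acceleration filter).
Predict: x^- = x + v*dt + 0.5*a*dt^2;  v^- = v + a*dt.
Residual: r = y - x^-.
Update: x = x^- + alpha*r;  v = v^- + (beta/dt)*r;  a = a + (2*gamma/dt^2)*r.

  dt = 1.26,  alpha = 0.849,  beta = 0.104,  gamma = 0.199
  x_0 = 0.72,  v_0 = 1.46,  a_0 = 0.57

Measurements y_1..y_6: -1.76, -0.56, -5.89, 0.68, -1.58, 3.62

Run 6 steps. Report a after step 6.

step 1: x_pred=3.0121  r=-4.7721  x^+=-1.0394  v^+=1.7843  a^+=-0.6263
step 2: x_pred=0.7116  r=-1.2716  x^+=-0.3680  v^+=0.8902  a^+=-0.9451
step 3: x_pred=0.0034  r=-5.8934  x^+=-5.0001  v^+=-0.7871  a^+=-2.4226
step 4: x_pred=-7.9149  r=8.5949  x^+=-0.6178  v^+=-3.1301  a^+=-0.2679
step 5: x_pred=-4.7744  r=3.1944  x^+=-2.0624  v^+=-3.2040  a^+=0.5329
step 6: x_pred=-5.6763  r=9.2963  x^+=2.2163  v^+=-1.7652  a^+=2.8634

a_post = 2.8634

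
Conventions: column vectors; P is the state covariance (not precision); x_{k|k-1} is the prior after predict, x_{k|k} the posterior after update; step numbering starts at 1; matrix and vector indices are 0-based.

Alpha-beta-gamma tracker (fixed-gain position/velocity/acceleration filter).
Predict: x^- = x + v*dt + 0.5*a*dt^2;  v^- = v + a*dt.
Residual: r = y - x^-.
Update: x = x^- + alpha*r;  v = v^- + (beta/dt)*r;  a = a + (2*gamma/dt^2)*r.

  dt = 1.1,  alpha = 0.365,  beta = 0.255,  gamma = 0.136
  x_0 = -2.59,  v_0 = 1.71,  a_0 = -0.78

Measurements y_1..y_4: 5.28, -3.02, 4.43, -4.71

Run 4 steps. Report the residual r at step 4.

step 1: x_pred=-1.1809  r=6.4609  x^+=1.1773  v^+=2.3498  a^+=0.6724
step 2: x_pred=4.1688  r=-7.1888  x^+=1.5449  v^+=1.4229  a^+=-0.9436
step 3: x_pred=2.5392  r=1.8908  x^+=3.2293  v^+=0.8232  a^+=-0.5186
step 4: x_pred=3.8211  r=-8.5311  x^+=0.7072  v^+=-1.7249  a^+=-2.4363

resid = -8.5311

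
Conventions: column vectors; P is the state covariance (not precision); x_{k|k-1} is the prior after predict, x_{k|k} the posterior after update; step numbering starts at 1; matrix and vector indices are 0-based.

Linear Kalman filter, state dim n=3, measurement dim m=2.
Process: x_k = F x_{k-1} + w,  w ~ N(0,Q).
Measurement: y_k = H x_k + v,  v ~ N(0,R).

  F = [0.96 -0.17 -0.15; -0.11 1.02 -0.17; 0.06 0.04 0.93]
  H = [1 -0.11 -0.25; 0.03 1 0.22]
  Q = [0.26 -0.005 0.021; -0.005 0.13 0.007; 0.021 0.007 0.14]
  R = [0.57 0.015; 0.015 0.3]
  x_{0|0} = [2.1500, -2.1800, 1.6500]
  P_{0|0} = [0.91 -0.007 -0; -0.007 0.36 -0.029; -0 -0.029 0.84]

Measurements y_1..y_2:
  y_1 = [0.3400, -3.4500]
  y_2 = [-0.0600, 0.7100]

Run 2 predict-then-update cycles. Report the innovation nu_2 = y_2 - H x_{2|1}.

step 1: x^-=[2.1871, -2.7406, 1.5763]  P^-=[1.1288 -0.1455 -0.0417; -0.1455 0.5515 -0.1448; -0.0417 -0.1448 0.8682]  S=[1.8046 -0.1737; -0.1737 0.8215]  K=[0.6390 -0.0119; -0.0345 0.6199; -0.1319 0.0268]  nu=[-1.7545, -1.1218]  x^+=[1.0794, -3.3755, 1.7778]  P^+=[0.3892 -0.0308 0.1140; -0.0308 0.2262 -0.1811; 0.1140 -0.1811 0.8349]
step 2: x^-=[1.3434, -3.8639, 1.5831]  P^-=[0.6119 -0.0890 0.0550; -0.0890 0.4681 -0.3034; 0.0550 -0.3034 0.8630]  S=[1.2169 -0.0594; -0.0594 0.6723]  K=[0.4975 -0.0431; -0.0243 0.5909; -0.1133 -0.1765]  nu=[-1.4326, 4.1853]  x^+=[0.4503, -1.3561, 1.0068]  P^+=[0.3070 -0.0397 0.1136; -0.0397 0.2310 -0.2404; 0.1136 -0.2404 0.8288]

innov = [-1.4326, 4.1853]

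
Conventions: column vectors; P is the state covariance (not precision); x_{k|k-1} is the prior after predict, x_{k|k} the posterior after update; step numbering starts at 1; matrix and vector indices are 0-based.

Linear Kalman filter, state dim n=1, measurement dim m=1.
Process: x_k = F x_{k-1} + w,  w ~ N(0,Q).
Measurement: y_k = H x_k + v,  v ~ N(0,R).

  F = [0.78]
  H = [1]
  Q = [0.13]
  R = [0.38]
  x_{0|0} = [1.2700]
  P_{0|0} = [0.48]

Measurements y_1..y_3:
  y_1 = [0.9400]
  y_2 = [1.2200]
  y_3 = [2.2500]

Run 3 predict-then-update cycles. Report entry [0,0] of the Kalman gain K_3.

K[0,0] = 0.3689

step 1: x^-=[0.9906]  P^-=[0.4220]  S=[0.8020]  K=[0.5262]  nu=[-0.0506]  x^+=[0.9640]  P^+=[0.2000]
step 2: x^-=[0.7519]  P^-=[0.2517]  S=[0.6317]  K=[0.3984]  nu=[0.4681]  x^+=[0.9384]  P^+=[0.1514]
step 3: x^-=[0.7319]  P^-=[0.2221]  S=[0.6021]  K=[0.3689]  nu=[1.5181]  x^+=[1.2919]  P^+=[0.1402]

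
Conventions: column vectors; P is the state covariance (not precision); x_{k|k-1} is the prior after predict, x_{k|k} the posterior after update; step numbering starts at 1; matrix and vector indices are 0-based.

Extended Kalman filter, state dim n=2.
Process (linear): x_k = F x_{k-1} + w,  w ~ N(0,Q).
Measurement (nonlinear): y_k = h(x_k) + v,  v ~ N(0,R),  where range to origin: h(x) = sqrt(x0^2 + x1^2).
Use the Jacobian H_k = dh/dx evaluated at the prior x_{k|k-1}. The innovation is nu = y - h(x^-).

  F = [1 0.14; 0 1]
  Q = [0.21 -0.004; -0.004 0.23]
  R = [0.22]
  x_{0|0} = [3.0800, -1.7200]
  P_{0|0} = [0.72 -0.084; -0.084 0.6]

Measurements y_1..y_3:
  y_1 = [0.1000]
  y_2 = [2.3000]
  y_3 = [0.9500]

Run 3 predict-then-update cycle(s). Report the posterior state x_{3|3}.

step 1: x^-=[2.8392, -1.7200]  P^-=[0.9182 -0.0040; -0.0040 0.8300]  H_jac=[0.8553 -0.5181]  S=[1.1181]  K=[0.7043; -0.3877]  nu=[-3.2196]  x^+=[0.5718, -0.4718]  P^+=[0.3637 0.3013; 0.3013 0.6619]
step 2: x^-=[0.5057, -0.4718]  P^-=[0.6710 0.3900; 0.3900 0.8919]  H_jac=[0.7312 -0.6822]  S=[0.6048]  K=[0.3714; -0.5346]  nu=[1.6084]  x^+=[1.1031, -1.3316]  P^+=[0.5876 0.5100; 0.5100 0.7191]
step 3: x^-=[0.9167, -1.3316]  P^-=[0.9545 0.6067; 0.6067 0.9491]  H_jac=[0.5670 -0.8237]  S=[0.6041]  K=[0.0687; -0.7246]  nu=[-0.6666]  x^+=[0.8709, -0.8485]  P^+=[0.9516 0.6368; 0.6368 0.6319]

x_post = [0.8709, -0.8485]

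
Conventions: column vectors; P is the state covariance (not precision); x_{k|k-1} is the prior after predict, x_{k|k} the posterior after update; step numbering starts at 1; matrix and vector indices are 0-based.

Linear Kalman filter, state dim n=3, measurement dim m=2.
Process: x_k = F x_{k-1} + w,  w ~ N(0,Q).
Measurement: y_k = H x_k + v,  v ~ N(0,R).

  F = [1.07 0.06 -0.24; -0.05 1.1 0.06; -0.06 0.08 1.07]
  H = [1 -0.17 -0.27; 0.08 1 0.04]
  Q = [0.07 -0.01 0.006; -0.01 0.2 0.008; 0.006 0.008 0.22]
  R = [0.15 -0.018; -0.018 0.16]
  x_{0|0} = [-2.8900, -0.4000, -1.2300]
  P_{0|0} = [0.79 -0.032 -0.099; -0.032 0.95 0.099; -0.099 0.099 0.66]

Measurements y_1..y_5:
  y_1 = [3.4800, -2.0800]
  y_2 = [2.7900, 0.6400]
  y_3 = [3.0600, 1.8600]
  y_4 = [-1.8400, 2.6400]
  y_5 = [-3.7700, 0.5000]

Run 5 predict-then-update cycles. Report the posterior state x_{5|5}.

x_post = [-0.9359, 1.1146, 5.6560]

step 1: x^-=[-2.8211, -0.3693, -1.1747]  P^-=[1.0598 -0.0700 -0.3226; -0.0700 1.3710 0.2612; -0.3226 0.2612 1.0145]  S=[1.5453 -0.3245; -0.3245 1.5471]  K=[0.7847 0.1658; -0.0575 0.8773; -0.3947 0.0956]  nu=[5.9212, -1.4380]  x^+=[1.5866, -1.9714, -3.6491]  P^+=[0.1502 -0.0050 0.1346; -0.0050 0.1425 -0.0178; 0.1346 -0.0178 0.7352]
step 2: x^-=[2.4552, -2.4669, -4.1574]  P^-=[0.2156 -0.0102 -0.0370; -0.0102 0.3729 0.0399; -0.0370 0.0399 1.0429]  S=[0.4795 -0.0972; -0.0972 0.5372]  K=[0.4943 0.0998; -0.0363 0.6889; -0.6735 0.0245]  nu=[-1.2071, 3.0767]  x^+=[2.1656, -0.3034, -3.2690]  P^+=[0.1027 -0.0058 0.1160; -0.0058 0.1124 -0.0261; 0.1160 -0.0261 0.8218]
step 3: x^-=[3.0835, -0.6382, -3.6520]  P^-=[0.1757 -0.0111 -0.0783; -0.0111 0.3357 0.0339; -0.0783 0.0339 1.1427]  S=[0.4679 -0.0951; -0.0951 0.4991]  K=[0.4418 0.0839; -0.0294 0.6680; -0.8418 -0.0134]  nu=[-1.1180, 2.3976]  x^+=[2.7907, 0.9962, -2.7431]  P^+=[0.0879 -0.0051 0.0890; -0.0051 0.1089 -0.0266; 0.0890 -0.0266 0.8132]
step 4: x^-=[3.7041, 0.7917, -3.0229]  P^-=[0.1723 -0.0115 -0.1064; -0.0115 0.3314 0.0338; -0.1064 0.0338 1.1361]  S=[0.4792 -0.0955; -0.0955 0.4945]  K=[0.4397 0.0809; -0.0280 0.6656; -0.8795 -0.0268]  nu=[-6.2257, 1.6729]  x^+=[1.1018, 2.0796, 2.4081]  P^+=[0.0832 -0.0045 0.0721; -0.0045 0.1084 -0.0250; 0.0721 -0.0250 0.7696]
step 5: x^-=[0.7258, 2.3769, 2.6770]  P^-=[0.1731 -0.0117 -0.1144; -0.0117 0.3309 0.0338; -0.1144 0.0338 1.0886]  S=[0.4809 -0.0951; -0.0951 0.4938]  K=[0.4443 0.0807; -0.0286 0.6653; -0.8668 -0.0288]  nu=[-3.3689, -2.0421]  x^+=[-0.9359, 1.1146, 5.6560]  P^+=[0.0818 -0.0042 0.0641; -0.0042 0.1082 -0.0234; 0.0641 -0.0234 0.7317]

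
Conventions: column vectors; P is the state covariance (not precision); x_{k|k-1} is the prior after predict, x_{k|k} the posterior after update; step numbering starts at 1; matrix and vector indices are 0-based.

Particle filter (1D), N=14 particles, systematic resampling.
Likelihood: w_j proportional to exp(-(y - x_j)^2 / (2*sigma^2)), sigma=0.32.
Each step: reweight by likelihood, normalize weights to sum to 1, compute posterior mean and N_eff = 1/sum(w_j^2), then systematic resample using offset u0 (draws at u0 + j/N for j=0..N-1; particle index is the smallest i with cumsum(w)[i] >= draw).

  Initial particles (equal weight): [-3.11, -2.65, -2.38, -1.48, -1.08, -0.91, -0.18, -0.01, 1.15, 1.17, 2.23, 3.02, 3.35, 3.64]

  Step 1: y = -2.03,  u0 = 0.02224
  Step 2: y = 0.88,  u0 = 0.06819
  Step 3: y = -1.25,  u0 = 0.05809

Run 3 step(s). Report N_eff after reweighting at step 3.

step 1: w=[0.0035, 0.1613, 0.5794, 0.2406, 0.0129, 0.0023, 0.0000, 0.0000, 0.0000, 0.0000, 0.0000, 0.0000, 0.0000, 0.0000]  mean=-2.1895  Neff=2.3821  idx=[1, 1, 2, 2, 2, 2, 2, 2, 2, 2, 2, 3, 3, 3]
step 2: w=[0.0000, 0.0000, 0.0000, 0.0000, 0.0000, 0.0000, 0.0000, 0.0000, 0.0000, 0.0000, 0.0000, 0.3333, 0.3333, 0.3333]  mean=-1.4800  Neff=3.0000  idx=[11, 11, 11, 11, 12, 12, 12, 12, 12, 13, 13, 13, 13, 13]
step 3: w=[0.0714, 0.0714, 0.0714, 0.0714, 0.0714, 0.0714, 0.0714, 0.0714, 0.0714, 0.0714, 0.0714, 0.0714, 0.0714, 0.0714]  mean=-1.4800  Neff=14.0000  idx=[0, 1, 2, 3, 4, 5, 6, 7, 8, 9, 10, 11, 12, 13]

N_eff = 14.0000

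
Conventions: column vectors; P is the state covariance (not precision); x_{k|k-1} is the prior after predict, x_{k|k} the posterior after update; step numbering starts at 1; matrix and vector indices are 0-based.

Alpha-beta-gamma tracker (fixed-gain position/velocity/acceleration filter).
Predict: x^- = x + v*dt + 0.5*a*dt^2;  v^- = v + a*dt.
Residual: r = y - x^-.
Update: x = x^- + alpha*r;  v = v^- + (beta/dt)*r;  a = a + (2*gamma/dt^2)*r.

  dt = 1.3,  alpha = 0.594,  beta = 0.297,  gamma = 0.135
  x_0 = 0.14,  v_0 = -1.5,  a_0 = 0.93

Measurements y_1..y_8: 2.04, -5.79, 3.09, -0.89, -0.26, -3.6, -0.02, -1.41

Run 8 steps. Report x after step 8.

x_post = -2.6862

step 1: x_pred=-1.0242  r=3.0642  x^+=0.7960  v^+=0.4090  a^+=1.4195
step 2: x_pred=2.5272  r=-8.3172  x^+=-2.4132  v^+=0.3543  a^+=0.0908
step 3: x_pred=-1.8760  r=4.9660  x^+=1.0738  v^+=1.6068  a^+=0.8841
step 4: x_pred=3.9097  r=-4.7997  x^+=1.0587  v^+=1.6596  a^+=0.1173
step 5: x_pred=3.3153  r=-3.5753  x^+=1.1916  v^+=0.9953  a^+=-0.4539
step 6: x_pred=2.1019  r=-5.7019  x^+=-1.2850  v^+=-0.8974  a^+=-1.3648
step 7: x_pred=-3.6050  r=3.5850  x^+=-1.4755  v^+=-1.8527  a^+=-0.7921
step 8: x_pred=-4.5533  r=3.1433  x^+=-2.6862  v^+=-2.1643  a^+=-0.2899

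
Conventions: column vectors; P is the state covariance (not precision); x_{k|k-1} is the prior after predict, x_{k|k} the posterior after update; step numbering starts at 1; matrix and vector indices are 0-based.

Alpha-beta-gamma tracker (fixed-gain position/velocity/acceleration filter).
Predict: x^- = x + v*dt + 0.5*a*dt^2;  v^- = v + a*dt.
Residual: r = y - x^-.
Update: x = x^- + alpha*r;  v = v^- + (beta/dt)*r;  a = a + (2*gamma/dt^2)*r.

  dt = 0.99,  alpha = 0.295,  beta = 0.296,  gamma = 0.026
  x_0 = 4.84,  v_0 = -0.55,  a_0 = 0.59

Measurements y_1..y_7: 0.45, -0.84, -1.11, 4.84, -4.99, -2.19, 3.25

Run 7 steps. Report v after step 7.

v_post = 1.2688

step 1: x_pred=4.5846  r=-4.1346  x^+=3.3649  v^+=-1.2021  a^+=0.3706
step 2: x_pred=2.3565  r=-3.1965  x^+=1.4135  v^+=-1.7909  a^+=0.2010
step 3: x_pred=-0.2610  r=-0.8490  x^+=-0.5114  v^+=-1.8457  a^+=0.1560
step 4: x_pred=-2.2622  r=7.1022  x^+=-0.1671  v^+=0.4322  a^+=0.5328
step 5: x_pred=0.5219  r=-5.5119  x^+=-1.1041  v^+=-0.6883  a^+=0.2404
step 6: x_pred=-1.6677  r=-0.5223  x^+=-1.8218  v^+=-0.6065  a^+=0.2127
step 7: x_pred=-2.3180  r=5.5680  x^+=-0.6754  v^+=1.2688  a^+=0.5081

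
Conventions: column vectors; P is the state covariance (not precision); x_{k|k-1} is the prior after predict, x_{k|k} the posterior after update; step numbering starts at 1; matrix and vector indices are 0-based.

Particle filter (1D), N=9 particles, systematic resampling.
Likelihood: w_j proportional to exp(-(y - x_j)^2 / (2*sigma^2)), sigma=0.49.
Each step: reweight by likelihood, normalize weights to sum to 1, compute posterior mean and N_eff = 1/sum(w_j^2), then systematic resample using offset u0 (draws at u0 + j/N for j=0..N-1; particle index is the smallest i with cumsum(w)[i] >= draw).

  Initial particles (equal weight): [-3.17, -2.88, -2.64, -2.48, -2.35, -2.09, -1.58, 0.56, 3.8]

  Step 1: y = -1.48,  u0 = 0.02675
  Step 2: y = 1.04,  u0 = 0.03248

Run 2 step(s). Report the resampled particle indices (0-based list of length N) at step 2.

resampled_idx = [4, 4, 5, 5, 6, 6, 7, 8, 8]

step 1: w=[0.0014, 0.0091, 0.0328, 0.0673, 0.1116, 0.2488, 0.5289, 0.0001, 0.0000]  mean=-1.9021  Neff=2.7797  idx=[2, 4, 5, 5, 6, 6, 6, 6, 6]
step 2: w=[0.0000, 0.0000, 0.0004, 0.0004, 0.1998, 0.1998, 0.1998, 0.1998, 0.1998]  mean=-1.5805  Neff=5.0090  idx=[4, 4, 5, 5, 6, 6, 7, 8, 8]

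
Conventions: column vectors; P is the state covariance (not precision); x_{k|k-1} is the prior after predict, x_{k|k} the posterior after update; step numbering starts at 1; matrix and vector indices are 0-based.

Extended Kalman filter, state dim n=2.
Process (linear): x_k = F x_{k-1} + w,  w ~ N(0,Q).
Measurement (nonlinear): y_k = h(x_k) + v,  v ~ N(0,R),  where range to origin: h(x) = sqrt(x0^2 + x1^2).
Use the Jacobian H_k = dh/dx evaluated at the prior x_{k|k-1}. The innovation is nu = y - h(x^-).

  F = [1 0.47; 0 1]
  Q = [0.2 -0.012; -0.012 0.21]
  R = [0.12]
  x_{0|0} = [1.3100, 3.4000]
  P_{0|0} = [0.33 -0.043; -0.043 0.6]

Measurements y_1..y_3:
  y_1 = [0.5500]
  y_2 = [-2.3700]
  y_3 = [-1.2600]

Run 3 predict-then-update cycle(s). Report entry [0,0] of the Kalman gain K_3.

K[0,0] = -0.5941

step 1: x^-=[2.9080, 3.4000]  P^-=[0.6221 0.2270; 0.2270 0.8100]  H_jac=[0.6500 0.7600]  S=[1.0749]  K=[0.5367; 0.7099]  nu=[-3.9240]  x^+=[0.8021, 0.6142]  P^+=[0.3125 -0.1825; -0.1825 0.2682]
step 2: x^-=[1.0907, 0.6142]  P^-=[0.4002 -0.0685; -0.0685 0.4782]  H_jac=[0.8713 0.4907]  S=[0.4804]  K=[0.6559; 0.3642]  nu=[-3.6218]  x^+=[-1.2847, -0.7050]  P^+=[0.1935 -0.1832; -0.1832 0.4145]
step 3: x^-=[-1.6161, -0.7050]  P^-=[0.3128 -0.0004; -0.0004 0.6245]  H_jac=[-0.9166 -0.3999]  S=[0.4823]  K=[-0.5941; -0.5169]  nu=[-3.0231]  x^+=[0.1800, 0.8576]  P^+=[0.1426 -0.1485; -0.1485 0.4956]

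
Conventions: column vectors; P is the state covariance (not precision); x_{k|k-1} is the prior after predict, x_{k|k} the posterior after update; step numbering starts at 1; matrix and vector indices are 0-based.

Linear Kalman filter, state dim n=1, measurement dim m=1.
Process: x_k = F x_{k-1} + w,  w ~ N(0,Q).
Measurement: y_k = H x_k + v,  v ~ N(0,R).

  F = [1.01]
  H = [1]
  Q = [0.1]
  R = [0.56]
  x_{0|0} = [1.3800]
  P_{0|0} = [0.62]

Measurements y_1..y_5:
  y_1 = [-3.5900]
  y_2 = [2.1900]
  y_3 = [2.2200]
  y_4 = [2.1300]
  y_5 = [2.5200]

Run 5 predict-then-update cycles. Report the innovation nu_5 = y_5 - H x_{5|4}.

innov = [1.1399]

step 1: x^-=[1.3938]  P^-=[0.7325]  S=[1.2925]  K=[0.5667]  nu=[-4.9838]  x^+=[-1.4306]  P^+=[0.3174]
step 2: x^-=[-1.4449]  P^-=[0.4237]  S=[0.9837]  K=[0.4307]  nu=[3.6349]  x^+=[0.1208]  P^+=[0.2412]
step 3: x^-=[0.1220]  P^-=[0.3461]  S=[0.9061]  K=[0.3819]  nu=[2.0980]  x^+=[0.9233]  P^+=[0.2139]
step 4: x^-=[0.9326]  P^-=[0.3182]  S=[0.8782]  K=[0.3623]  nu=[1.1974]  x^+=[1.3664]  P^+=[0.2029]
step 5: x^-=[1.3801]  P^-=[0.3070]  S=[0.8670]  K=[0.3541]  nu=[1.1399]  x^+=[1.7837]  P^+=[0.1983]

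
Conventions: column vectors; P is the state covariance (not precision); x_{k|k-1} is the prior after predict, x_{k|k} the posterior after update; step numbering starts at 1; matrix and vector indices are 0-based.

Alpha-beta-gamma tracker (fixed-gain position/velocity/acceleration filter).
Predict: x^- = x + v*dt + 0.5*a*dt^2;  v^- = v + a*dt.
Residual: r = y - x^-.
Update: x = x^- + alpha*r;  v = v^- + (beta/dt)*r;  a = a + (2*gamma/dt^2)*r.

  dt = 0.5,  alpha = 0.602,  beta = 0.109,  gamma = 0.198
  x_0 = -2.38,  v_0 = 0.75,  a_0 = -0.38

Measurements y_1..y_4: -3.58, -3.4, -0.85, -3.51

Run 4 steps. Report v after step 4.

v_post = -0.9388

step 1: x_pred=-2.0525  r=-1.5275  x^+=-2.9721  v^+=0.2270  a^+=-2.7996
step 2: x_pred=-3.2085  r=-0.1915  x^+=-3.3238  v^+=-1.2145  a^+=-3.1029
step 3: x_pred=-4.3189  r=3.4689  x^+=-2.2306  v^+=-2.0098  a^+=2.3918
step 4: x_pred=-2.9365  r=-0.5735  x^+=-3.2818  v^+=-0.9388  a^+=1.4835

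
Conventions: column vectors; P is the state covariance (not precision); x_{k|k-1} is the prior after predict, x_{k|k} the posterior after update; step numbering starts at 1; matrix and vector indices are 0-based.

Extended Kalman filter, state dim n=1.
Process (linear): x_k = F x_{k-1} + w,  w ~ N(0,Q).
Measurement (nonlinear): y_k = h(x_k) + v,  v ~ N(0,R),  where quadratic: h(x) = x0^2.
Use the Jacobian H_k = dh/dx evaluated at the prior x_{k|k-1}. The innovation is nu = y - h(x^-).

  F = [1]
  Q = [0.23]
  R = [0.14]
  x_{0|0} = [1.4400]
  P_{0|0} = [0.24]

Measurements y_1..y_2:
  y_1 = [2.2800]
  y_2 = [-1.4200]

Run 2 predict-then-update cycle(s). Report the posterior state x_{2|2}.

x_post = [0.3561]

step 1: x^-=[1.4400]  P^-=[0.4700]  H_jac=[2.8800]  S=[4.0384]  K=[0.3352]  nu=[0.2064]  x^+=[1.5092]  P^+=[0.0163]
step 2: x^-=[1.5092]  P^-=[0.2463]  H_jac=[3.0184]  S=[2.3839]  K=[0.3118]  nu=[-3.6976]  x^+=[0.3561]  P^+=[0.0145]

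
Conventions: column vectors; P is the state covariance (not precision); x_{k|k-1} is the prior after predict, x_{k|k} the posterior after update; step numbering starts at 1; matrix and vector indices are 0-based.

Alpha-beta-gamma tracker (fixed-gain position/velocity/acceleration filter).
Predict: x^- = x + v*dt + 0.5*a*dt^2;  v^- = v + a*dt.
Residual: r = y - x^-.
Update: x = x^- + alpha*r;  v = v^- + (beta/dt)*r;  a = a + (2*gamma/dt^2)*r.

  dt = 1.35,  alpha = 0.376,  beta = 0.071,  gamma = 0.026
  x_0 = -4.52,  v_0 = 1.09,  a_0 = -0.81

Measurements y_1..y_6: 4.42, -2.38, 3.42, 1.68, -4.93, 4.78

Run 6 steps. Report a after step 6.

a_post = -0.0864

step 1: x_pred=-3.7866  r=8.2066  x^+=-0.7009  v^+=0.4281  a^+=-0.5758
step 2: x_pred=-0.6477  r=-1.7323  x^+=-1.2991  v^+=-0.4404  a^+=-0.6253
step 3: x_pred=-2.4634  r=5.8834  x^+=-0.2512  v^+=-0.9751  a^+=-0.4574
step 4: x_pred=-1.9844  r=3.6644  x^+=-0.6066  v^+=-1.3999  a^+=-0.3529
step 5: x_pred=-2.8179  r=-2.1121  x^+=-3.6121  v^+=-1.9873  a^+=-0.4131
step 6: x_pred=-6.6714  r=11.4514  x^+=-2.3657  v^+=-1.9427  a^+=-0.0864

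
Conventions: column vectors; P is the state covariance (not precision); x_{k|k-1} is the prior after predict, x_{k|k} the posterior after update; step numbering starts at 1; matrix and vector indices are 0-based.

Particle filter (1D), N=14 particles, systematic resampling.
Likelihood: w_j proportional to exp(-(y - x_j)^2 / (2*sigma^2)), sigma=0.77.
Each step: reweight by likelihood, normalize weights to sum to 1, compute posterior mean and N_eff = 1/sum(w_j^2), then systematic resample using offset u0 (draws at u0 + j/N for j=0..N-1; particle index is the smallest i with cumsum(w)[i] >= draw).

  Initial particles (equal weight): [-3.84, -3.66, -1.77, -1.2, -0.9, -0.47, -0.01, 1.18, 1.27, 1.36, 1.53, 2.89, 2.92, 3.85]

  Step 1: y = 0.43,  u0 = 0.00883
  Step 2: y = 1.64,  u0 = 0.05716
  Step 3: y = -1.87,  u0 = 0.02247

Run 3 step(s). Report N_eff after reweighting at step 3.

step 1: w=[0.0000, 0.0000, 0.0045, 0.0285, 0.0603, 0.1354, 0.2277, 0.1668, 0.1478, 0.1293, 0.0966, 0.0016, 0.0014, 0.0000]  mean=0.5547  Neff=6.6507  idx=[3, 4, 5, 5, 6, 6, 6, 7, 7, 8, 8, 9, 9, 10]
step 2: w=[0.0002, 0.0007, 0.0035, 0.0035, 0.0151, 0.0151, 0.0151, 0.1254, 0.1254, 0.1336, 0.1336, 0.1403, 0.1403, 0.1484]  mean=1.2393  Neff=7.7388  idx=[7, 7, 8, 8, 9, 9, 10, 10, 11, 11, 12, 12, 13, 13]
step 3: w=[0.1199, 0.1199, 0.1199, 0.1199, 0.0750, 0.0750, 0.0750, 0.0750, 0.0462, 0.0462, 0.0462, 0.0462, 0.0179, 0.0179]  mean=1.2528  Neff=11.2163  idx=[0, 0, 1, 1, 2, 3, 3, 4, 5, 6, 7, 8, 10, 11]

N_eff = 11.2163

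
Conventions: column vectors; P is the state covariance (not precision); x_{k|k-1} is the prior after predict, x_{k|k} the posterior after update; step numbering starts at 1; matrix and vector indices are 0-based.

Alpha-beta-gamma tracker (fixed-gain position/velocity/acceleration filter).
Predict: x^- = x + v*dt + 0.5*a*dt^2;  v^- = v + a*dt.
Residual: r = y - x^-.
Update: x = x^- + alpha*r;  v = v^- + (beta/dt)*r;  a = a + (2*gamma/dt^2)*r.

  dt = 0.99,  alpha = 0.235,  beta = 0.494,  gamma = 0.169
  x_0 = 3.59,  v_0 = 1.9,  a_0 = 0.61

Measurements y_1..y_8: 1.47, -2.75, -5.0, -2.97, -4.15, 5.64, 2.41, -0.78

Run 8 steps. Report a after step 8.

a_post = -3.2781

step 1: x_pred=5.7699  r=-4.2999  x^+=4.7594  v^+=0.3583  a^+=-0.8729
step 2: x_pred=4.6864  r=-7.4364  x^+=2.9388  v^+=-4.2166  a^+=-3.4374
step 3: x_pred=-2.9201  r=-2.0799  x^+=-3.4089  v^+=-8.6575  a^+=-4.1547
step 4: x_pred=-14.0158  r=11.0458  x^+=-11.4200  v^+=-7.2589  a^+=-0.3454
step 5: x_pred=-18.7756  r=14.6256  x^+=-15.3386  v^+=-0.3029  a^+=4.6984
step 6: x_pred=-13.3360  r=18.9760  x^+=-8.8766  v^+=13.8174  a^+=11.2425
step 7: x_pred=10.3120  r=-7.9020  x^+=8.4550  v^+=21.0044  a^+=8.5174
step 8: x_pred=33.4234  r=-34.2034  x^+=25.3856  v^+=12.3695  a^+=-3.2781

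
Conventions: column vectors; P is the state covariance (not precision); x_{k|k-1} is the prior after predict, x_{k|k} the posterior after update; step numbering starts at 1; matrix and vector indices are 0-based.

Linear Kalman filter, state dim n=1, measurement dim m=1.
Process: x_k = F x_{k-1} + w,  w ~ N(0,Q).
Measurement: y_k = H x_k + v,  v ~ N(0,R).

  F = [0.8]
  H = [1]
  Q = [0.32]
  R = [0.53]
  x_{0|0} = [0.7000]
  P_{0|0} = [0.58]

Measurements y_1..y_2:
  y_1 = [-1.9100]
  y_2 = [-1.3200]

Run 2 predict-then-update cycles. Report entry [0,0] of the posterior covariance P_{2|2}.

P_post[0,0] = 0.2604

step 1: x^-=[0.5600]  P^-=[0.6912]  S=[1.2212]  K=[0.5660]  nu=[-2.4700]  x^+=[-0.8380]  P^+=[0.3000]
step 2: x^-=[-0.6704]  P^-=[0.5120]  S=[1.0420]  K=[0.4914]  nu=[-0.6496]  x^+=[-0.9896]  P^+=[0.2604]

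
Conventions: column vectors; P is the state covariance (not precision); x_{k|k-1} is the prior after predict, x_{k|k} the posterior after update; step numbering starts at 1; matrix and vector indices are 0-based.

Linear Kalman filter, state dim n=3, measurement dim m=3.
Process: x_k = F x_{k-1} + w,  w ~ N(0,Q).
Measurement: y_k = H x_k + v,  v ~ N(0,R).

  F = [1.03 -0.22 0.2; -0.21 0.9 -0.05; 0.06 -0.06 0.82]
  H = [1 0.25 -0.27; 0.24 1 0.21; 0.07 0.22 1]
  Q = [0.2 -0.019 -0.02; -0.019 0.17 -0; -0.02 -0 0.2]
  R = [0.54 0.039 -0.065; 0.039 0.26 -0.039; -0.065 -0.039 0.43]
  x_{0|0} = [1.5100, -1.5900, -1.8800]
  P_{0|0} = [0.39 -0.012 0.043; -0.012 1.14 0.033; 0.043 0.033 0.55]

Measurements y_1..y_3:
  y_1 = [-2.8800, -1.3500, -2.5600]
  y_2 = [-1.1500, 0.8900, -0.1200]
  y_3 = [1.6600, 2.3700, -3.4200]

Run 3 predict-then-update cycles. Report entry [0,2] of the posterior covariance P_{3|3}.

step 1: x^-=[1.5291, -1.6541, -1.3556]  P^-=[0.7112 -0.3440 0.1407; -0.3440 1.1144 -0.0729; 0.1407 -0.0729 0.5764]  S=[1.1247 0.1273 -0.0671; 0.1273 1.2593 0.2565; -0.0671 0.2565 1.0409]  K=[0.5578 -0.2109 0.1982; -0.1396 0.8362 -0.0727; 0.0097 -0.0502 0.5608]  nu=[-4.3616, 0.2218, -0.9475]  x^+=[-1.1383, -0.7910, -1.9403]  P^+=[0.3306 -0.1335 0.0634; -0.1335 0.2688 -0.1046; 0.0634 -0.1046 0.2610]
step 2: x^-=[-1.3865, -0.3758, -1.6119]  P^-=[0.6700 -0.3021 0.1313; -0.3021 0.4642 -0.1269; 0.1313 -0.1269 0.3952]  S=[1.0630 0.0198 -0.0664; 0.0198 0.5951 0.0209; -0.0664 0.0209 0.8042]  K=[0.5417 -0.2159 0.1893; -0.1598 0.6217 -0.0865; 0.0234 -0.0382 0.4711]  nu=[-0.1048, 1.9371, 1.6716]  x^+=[-1.5451, 0.7006, -0.9009]  P^+=[0.3214 -0.1324 0.0612; -0.1324 0.2090 -0.0878; 0.0612 -0.0878 0.2175]
step 3: x^-=[-1.9257, 1.0001, -0.8735]  P^-=[0.6528 -0.2834 0.1176; -0.2834 0.4132 -0.1088; 0.1176 -0.1088 0.3638]  S=[1.0546 0.0187 -0.0675; 0.0187 0.5570 0.0206; -0.0675 0.0206 0.7768]  K=[0.5370 -0.2080 0.1821; -0.1583 0.5869 -0.0779; 0.0218 -0.0249 0.4506]  nu=[3.0999, 2.0155, -2.6318]  x^+=[-1.1593, 1.8974, -2.0420]  P^+=[0.3177 -0.1286 0.0575; -0.1286 0.1972 -0.0805; 0.0575 -0.0805 0.2070]

P_post[0,2] = 0.0575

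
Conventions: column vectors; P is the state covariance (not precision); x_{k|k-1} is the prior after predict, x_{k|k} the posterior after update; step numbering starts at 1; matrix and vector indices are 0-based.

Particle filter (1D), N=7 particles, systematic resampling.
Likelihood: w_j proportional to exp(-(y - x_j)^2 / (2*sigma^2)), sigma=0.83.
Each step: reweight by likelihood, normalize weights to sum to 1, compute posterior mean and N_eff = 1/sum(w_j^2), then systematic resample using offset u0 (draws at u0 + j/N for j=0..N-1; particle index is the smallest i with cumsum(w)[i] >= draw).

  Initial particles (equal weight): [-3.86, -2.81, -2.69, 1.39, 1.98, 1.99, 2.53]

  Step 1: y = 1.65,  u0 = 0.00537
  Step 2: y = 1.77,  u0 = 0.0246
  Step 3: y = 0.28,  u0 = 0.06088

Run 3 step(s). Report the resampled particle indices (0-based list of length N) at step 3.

step 1: w=[0.0000, 0.0000, 0.0000, 0.2829, 0.2745, 0.2732, 0.1694]  mean=1.9090  Neff=3.8651  idx=[3, 3, 4, 4, 5, 5, 6]
step 2: w=[0.1423, 0.1423, 0.1531, 0.1531, 0.1526, 0.1526, 0.1039]  mean=1.8723  Neff=6.9074  idx=[0, 1, 2, 3, 4, 4, 5]
step 3: w=[0.2874, 0.2874, 0.0863, 0.0863, 0.0842, 0.0842, 0.0842]  mean=1.6433  Neff=4.9654  idx=[0, 0, 1, 1, 2, 4, 6]

resampled_idx = [0, 0, 1, 1, 2, 4, 6]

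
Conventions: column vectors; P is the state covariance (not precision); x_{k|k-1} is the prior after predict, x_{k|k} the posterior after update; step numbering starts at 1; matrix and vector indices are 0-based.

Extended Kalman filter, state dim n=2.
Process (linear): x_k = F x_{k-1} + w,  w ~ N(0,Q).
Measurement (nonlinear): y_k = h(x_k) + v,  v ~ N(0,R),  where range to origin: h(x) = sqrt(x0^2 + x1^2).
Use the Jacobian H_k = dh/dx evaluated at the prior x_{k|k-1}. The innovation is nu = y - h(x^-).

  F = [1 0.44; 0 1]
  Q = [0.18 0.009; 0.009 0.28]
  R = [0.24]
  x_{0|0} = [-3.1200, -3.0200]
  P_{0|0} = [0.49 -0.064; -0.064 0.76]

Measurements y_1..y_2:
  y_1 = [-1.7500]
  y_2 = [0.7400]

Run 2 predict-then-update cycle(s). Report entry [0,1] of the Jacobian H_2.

H_jac[0,1] = 0.9781

step 1: x^-=[-4.4488, -3.0200]  P^-=[0.7608 0.2794; 0.2794 1.0400]  H_jac=[-0.8274 -0.5617]  S=[1.3486]  K=[-0.5831; -0.6046]  nu=[-7.1270]  x^+=[-0.2927, 1.2887]  P^+=[0.3022 -0.1960; -0.1960 0.5471]
step 2: x^-=[0.2743, 1.2887]  P^-=[0.4156 0.0537; 0.0537 0.8271]  H_jac=[0.2082 0.9781]  S=[1.0711]  K=[0.1298; 0.7657]  nu=[-0.5776]  x^+=[0.1993, 0.8465]  P^+=[0.3976 -0.0528; -0.0528 0.1991]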